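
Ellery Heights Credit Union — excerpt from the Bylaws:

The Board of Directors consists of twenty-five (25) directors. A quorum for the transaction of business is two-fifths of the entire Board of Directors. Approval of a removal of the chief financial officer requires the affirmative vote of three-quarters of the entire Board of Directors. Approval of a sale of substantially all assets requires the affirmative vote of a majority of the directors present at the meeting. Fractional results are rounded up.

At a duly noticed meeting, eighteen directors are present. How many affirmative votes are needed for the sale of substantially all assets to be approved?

The sale of substantially all assets requires a majority of the directors present (18).
A majority of 18 is 10.

10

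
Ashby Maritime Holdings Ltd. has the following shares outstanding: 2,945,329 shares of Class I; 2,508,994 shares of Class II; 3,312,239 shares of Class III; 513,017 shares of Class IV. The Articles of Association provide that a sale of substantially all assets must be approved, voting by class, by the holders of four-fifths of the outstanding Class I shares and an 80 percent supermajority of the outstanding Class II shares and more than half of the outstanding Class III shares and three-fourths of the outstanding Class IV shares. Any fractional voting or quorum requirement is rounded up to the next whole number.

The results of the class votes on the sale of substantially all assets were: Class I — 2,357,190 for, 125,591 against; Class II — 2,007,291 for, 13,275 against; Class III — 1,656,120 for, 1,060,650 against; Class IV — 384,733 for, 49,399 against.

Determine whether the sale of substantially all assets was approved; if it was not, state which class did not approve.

Not approved — the Class IV shares did not give the required vote.

Class I: 4/5 of 2945329 = 2356263.20, rounded up to 2356264; 2,356,264 required, 2,357,190 in favor — approved.
Class II: 4/5 of 2508994 = 2007195.20, rounded up to 2007196; 2,007,196 required, 2,007,291 in favor — approved.
Class III: a majority of 3312239 is 1656120; 1,656,120 required, 1,656,120 in favor — approved.
Class IV: 3/4 of 513017 = 384762.75, rounded up to 384763; 384,763 required, 384,733 in favor — not approved.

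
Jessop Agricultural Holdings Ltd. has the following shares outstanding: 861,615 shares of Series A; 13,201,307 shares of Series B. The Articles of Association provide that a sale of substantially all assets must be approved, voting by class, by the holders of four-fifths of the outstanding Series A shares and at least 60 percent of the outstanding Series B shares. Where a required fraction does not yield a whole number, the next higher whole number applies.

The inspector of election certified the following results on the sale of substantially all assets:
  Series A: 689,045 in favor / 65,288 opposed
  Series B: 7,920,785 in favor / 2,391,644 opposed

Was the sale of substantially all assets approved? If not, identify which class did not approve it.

Not approved — the Series A shares did not give the required vote.

Series A: 4/5 of 861615 = 689292; 689,292 required, 689,045 in favor — not approved.
Series B: 3/5 of 13201307 = 7920784.20, rounded up to 7920785; 7,920,785 required, 7,920,785 in favor — approved.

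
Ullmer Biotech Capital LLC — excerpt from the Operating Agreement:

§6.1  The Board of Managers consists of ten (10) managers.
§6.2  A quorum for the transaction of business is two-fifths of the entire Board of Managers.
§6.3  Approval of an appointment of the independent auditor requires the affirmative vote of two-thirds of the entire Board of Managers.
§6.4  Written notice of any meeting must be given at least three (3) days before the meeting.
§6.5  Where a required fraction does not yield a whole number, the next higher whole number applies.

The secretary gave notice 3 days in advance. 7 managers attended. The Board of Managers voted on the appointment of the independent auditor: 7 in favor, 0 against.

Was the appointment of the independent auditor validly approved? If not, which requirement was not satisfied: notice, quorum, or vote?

Notice: 3 days given; 3 required (3 ≥ 3). Satisfied.
Quorum: 7 present; quorum is 4. Satisfied.
Vote: the appointment of the independent auditor requires two-thirds of the entire Board of Managers (10). 2/3 of 10 = 6.67, rounded up to 7, so 7 affirmative votes are needed; 7 voted in favor. Satisfied.

Valid — all requirements satisfied.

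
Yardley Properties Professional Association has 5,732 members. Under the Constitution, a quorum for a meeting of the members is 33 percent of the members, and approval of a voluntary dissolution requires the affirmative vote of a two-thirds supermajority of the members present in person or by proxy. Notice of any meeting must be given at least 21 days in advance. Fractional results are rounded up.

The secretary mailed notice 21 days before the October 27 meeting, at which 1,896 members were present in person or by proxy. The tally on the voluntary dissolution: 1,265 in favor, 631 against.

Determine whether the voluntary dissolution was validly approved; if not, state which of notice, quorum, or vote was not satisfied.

Valid — all requirements satisfied.

Notice: 21 days given; 21 required. Satisfied.
Quorum: 33% of 5,732 = 1,891.56, rounded up to 1,892; 1,896 present. Satisfied.
Vote: requires two-thirds of those present (1,896); 2/3 of 1896 = 1264, so 1,264 needed; 1,265 in favor. Satisfied.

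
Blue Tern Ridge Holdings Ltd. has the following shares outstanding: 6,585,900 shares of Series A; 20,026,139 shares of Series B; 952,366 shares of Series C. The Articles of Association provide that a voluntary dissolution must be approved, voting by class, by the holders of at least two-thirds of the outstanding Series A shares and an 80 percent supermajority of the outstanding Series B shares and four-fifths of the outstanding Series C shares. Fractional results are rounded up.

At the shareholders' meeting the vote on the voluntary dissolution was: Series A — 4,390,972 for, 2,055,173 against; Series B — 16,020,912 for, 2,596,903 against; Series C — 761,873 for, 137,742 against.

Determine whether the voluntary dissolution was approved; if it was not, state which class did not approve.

Not approved — the Series C shares did not give the required vote.

Series A: 2/3 of 6585900 = 4390600; 4,390,600 required, 4,390,972 in favor — approved.
Series B: 4/5 of 20026139 = 16020911.20, rounded up to 16020912; 16,020,912 required, 16,020,912 in favor — approved.
Series C: 4/5 of 952366 = 761892.80, rounded up to 761893; 761,893 required, 761,873 in favor — not approved.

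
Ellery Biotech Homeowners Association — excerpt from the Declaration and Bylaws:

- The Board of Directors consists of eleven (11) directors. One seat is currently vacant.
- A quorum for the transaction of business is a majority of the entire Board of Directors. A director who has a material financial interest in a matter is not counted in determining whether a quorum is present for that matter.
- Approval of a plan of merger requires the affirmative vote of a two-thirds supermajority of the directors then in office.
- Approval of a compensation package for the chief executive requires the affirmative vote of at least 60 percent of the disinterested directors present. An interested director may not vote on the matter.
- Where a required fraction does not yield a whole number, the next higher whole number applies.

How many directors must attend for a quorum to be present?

6

A majority of 11 is 6.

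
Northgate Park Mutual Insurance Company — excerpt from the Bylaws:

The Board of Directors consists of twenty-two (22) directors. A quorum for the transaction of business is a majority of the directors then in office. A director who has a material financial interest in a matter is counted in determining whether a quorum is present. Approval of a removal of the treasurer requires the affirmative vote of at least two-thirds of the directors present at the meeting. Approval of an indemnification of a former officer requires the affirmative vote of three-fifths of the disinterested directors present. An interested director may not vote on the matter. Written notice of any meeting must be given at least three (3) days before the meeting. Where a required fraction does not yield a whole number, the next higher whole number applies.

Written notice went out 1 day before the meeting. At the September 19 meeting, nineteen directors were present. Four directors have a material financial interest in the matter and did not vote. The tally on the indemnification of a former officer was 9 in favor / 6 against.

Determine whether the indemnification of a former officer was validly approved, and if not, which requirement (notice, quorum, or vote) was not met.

Notice: 1 day given; 3 required (1 < 3). Not satisfied.
Quorum: 19 present (interested directors count toward quorum); quorum is 12. Satisfied.
Vote: the indemnification of a former officer requires three-fifths of the disinterested directors present (19 − 4 = 15). 3/5 of 15 = 9, so 9 affirmative votes are needed; 9 voted in favor. Satisfied.

Invalid — notice requirement not satisfied.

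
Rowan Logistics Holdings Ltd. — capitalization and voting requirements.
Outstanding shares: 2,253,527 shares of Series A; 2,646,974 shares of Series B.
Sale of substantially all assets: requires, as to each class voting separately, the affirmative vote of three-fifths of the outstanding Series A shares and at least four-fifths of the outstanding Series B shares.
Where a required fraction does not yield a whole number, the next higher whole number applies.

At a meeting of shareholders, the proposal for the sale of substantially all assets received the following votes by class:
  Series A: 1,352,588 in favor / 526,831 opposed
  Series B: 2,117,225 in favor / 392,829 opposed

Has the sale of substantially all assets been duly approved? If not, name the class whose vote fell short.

Series A: 3/5 of 2253527 = 1352116.20, rounded up to 1352117; 1,352,117 required, 1,352,588 in favor — approved.
Series B: 4/5 of 2646974 = 2117579.20, rounded up to 2117580; 2,117,580 required, 2,117,225 in favor — not approved.

Not approved — the Series B shares did not give the required vote.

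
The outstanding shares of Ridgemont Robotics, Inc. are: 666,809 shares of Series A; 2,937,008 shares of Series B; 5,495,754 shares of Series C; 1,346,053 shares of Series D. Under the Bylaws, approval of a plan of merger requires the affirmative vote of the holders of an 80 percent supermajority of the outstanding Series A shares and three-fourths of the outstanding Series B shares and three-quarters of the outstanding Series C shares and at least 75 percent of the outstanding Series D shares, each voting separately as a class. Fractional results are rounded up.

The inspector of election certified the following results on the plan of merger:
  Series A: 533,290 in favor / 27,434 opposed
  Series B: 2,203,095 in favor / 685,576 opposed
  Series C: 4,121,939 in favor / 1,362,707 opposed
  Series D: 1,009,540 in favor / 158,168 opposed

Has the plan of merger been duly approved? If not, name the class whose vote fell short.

Series A: 4/5 of 666809 = 533447.20, rounded up to 533448; 533,448 required, 533,290 in favor — not approved.
Series B: 3/4 of 2937008 = 2202756; 2,202,756 required, 2,203,095 in favor — approved.
Series C: 3/4 of 5495754 = 4121815.50, rounded up to 4121816; 4,121,816 required, 4,121,939 in favor — approved.
Series D: 3/4 of 1346053 = 1009539.75, rounded up to 1009540; 1,009,540 required, 1,009,540 in favor — approved.

Not approved — the Series A shares did not give the required vote.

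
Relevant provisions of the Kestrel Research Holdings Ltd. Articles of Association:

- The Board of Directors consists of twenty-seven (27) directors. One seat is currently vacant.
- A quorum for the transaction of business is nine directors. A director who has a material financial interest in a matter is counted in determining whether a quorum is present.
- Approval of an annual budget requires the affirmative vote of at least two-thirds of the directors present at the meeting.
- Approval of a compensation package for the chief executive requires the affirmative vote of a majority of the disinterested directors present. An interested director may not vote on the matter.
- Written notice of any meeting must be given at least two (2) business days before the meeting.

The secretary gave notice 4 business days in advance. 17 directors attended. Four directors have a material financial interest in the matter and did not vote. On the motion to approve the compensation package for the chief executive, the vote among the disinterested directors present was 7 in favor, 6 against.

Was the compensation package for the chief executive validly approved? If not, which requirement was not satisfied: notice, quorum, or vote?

Valid — all requirements satisfied.

Notice: 4 business days given; 2 required (4 ≥ 2). Satisfied.
Quorum: 17 present (interested directors count toward quorum); quorum is 9. Satisfied.
Vote: the compensation package for the chief executive requires a majority of the disinterested directors present (17 − 4 = 13). A majority of 13 is 7, so 7 affirmative votes are needed; 7 voted in favor. Satisfied.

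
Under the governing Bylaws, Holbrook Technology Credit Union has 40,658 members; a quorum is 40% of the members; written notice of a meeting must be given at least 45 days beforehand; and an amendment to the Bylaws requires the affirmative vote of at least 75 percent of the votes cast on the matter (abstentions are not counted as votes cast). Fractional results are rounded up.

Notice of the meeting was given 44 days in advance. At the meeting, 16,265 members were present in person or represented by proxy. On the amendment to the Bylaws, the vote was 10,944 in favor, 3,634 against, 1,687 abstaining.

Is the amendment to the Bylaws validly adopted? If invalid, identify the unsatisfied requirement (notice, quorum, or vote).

Invalid — notice requirement not satisfied.

Notice: 44 days given; 45 required. Not satisfied.
Quorum: 40% of 40,658 = 16,263.20, rounded up to 16,264; 16,265 present. Satisfied.
Vote: requires three-fourths of the votes cast (16,265 − 1,687 abstaining = 14,578); 3/4 of 14578 = 10933.50, rounded up to 10934, so 10,934 needed; 10,944 in favor. Satisfied.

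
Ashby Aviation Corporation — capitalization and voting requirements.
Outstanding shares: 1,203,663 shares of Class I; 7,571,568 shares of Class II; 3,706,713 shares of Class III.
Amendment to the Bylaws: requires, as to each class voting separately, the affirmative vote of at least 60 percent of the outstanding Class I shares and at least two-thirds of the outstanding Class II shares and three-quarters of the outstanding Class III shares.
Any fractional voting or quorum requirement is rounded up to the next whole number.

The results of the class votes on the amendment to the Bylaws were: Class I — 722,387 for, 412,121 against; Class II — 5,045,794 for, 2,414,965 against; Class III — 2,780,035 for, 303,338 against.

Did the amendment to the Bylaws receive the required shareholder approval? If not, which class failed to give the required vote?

Not approved — the Class II shares did not give the required vote.

Class I: 3/5 of 1203663 = 722197.80, rounded up to 722198; 722,198 required, 722,387 in favor — approved.
Class II: 2/3 of 7571568 = 5047712; 5,047,712 required, 5,045,794 in favor — not approved.
Class III: 3/4 of 3706713 = 2780034.75, rounded up to 2780035; 2,780,035 required, 2,780,035 in favor — approved.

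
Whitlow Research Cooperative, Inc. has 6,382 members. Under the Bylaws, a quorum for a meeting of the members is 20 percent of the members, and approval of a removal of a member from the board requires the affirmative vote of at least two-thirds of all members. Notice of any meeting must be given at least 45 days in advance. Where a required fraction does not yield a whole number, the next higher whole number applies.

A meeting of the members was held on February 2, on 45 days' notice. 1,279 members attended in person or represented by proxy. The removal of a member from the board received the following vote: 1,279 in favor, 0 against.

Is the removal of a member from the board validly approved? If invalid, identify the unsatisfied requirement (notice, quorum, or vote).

Notice: 45 days given; 45 required. Satisfied.
Quorum: 20% of 6,382 = 1,276.40, rounded up to 1,277; 1,279 present. Satisfied.
Vote: requires two-thirds of all members (6,382); 2/3 of 6382 = 4254.67, rounded up to 4255, so 4,255 needed; 1,279 in favor. Not satisfied.

Invalid — vote requirement not satisfied.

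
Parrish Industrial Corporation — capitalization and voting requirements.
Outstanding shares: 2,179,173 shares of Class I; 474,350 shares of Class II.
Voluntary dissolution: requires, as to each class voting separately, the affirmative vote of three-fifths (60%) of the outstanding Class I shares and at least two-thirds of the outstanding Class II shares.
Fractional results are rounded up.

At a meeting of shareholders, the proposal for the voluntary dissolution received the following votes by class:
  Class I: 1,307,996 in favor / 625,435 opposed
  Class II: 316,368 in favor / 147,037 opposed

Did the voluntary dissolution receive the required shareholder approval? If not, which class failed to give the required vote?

Class I: 3/5 of 2179173 = 1307503.80, rounded up to 1307504; 1,307,504 required, 1,307,996 in favor — approved.
Class II: 2/3 of 474350 = 316233.33, rounded up to 316234; 316,234 required, 316,368 in favor — approved.

Approved — every class gave the required vote.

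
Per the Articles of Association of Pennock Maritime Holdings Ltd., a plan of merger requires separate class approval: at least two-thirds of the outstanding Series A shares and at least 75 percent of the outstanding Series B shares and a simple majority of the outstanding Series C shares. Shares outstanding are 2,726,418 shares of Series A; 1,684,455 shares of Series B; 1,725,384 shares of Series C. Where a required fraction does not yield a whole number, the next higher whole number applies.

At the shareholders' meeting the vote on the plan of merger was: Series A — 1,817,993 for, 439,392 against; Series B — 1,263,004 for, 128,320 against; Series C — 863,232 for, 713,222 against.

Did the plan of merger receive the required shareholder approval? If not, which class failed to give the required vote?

Series A: 2/3 of 2726418 = 1817612; 1,817,612 required, 1,817,993 in favor — approved.
Series B: 3/4 of 1684455 = 1263341.25, rounded up to 1263342; 1,263,342 required, 1,263,004 in favor — not approved.
Series C: a majority of 1725384 is 862693; 862,693 required, 863,232 in favor — approved.

Not approved — the Series B shares did not give the required vote.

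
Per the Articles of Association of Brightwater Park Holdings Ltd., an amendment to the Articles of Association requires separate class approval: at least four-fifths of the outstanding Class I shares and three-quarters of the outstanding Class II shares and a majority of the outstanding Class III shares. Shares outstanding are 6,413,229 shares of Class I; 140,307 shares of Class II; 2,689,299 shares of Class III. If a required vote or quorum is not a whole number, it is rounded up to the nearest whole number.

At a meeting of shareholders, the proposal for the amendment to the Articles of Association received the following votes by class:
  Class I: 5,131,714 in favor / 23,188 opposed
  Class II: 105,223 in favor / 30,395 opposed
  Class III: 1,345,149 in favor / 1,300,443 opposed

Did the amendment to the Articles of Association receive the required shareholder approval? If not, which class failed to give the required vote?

Class I: 4/5 of 6413229 = 5130583.20, rounded up to 5130584; 5,130,584 required, 5,131,714 in favor — approved.
Class II: 3/4 of 140307 = 105230.25, rounded up to 105231; 105,231 required, 105,223 in favor — not approved.
Class III: a majority of 2689299 is 1344650; 1,344,650 required, 1,345,149 in favor — approved.

Not approved — the Class II shares did not give the required vote.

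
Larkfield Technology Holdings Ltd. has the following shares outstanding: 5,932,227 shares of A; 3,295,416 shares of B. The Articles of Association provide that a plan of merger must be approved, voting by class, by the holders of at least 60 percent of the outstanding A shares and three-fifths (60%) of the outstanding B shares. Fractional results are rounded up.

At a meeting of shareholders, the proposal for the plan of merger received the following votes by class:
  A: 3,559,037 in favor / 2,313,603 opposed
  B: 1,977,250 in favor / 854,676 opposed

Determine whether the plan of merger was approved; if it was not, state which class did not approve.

A: 3/5 of 5932227 = 3559336.20, rounded up to 3559337; 3,559,337 required, 3,559,037 in favor — not approved.
B: 3/5 of 3295416 = 1977249.60, rounded up to 1977250; 1,977,250 required, 1,977,250 in favor — approved.

Not approved — the A shares did not give the required vote.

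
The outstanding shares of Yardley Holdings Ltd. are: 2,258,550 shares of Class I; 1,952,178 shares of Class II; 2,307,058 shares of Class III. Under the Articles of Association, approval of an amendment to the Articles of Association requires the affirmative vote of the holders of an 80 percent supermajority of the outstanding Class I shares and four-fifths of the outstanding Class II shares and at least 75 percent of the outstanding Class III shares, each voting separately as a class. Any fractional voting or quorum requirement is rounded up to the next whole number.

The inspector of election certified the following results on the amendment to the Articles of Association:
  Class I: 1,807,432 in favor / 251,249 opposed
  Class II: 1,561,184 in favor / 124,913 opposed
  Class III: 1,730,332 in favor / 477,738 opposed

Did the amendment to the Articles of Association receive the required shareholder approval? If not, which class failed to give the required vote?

Class I: 4/5 of 2258550 = 1806840; 1,806,840 required, 1,807,432 in favor — approved.
Class II: 4/5 of 1952178 = 1561742.40, rounded up to 1561743; 1,561,743 required, 1,561,184 in favor — not approved.
Class III: 3/4 of 2307058 = 1730293.50, rounded up to 1730294; 1,730,294 required, 1,730,332 in favor — approved.

Not approved — the Class II shares did not give the required vote.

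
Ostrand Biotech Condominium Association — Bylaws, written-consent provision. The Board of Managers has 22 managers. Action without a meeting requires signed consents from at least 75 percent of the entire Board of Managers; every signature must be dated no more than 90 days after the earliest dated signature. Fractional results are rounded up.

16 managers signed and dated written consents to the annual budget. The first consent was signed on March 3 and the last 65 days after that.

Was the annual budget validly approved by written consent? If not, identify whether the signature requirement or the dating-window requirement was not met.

Signatures required: at least 75 percent of 22 — 3/4 of 22 = 16.50, rounded up to 17, so 17 needed; 16 signed. Insufficient.
Dating window: the latest signature is 65 days after the earliest; the limit is 90 days. Within the window.

Not effective — insufficient signatures.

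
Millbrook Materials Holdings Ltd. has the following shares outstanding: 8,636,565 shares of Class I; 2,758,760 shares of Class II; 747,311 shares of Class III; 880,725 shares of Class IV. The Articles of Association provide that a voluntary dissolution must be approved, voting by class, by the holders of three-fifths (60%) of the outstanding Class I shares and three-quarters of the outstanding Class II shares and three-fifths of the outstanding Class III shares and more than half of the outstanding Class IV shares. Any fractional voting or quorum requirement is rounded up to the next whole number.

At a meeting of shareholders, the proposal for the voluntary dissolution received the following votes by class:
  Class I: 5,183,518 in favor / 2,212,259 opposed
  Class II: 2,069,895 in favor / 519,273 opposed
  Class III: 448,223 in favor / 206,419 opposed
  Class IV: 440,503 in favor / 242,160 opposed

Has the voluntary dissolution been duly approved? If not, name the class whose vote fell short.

Class I: 3/5 of 8636565 = 5181939; 5,181,939 required, 5,183,518 in favor — approved.
Class II: 3/4 of 2758760 = 2069070; 2,069,070 required, 2,069,895 in favor — approved.
Class III: 3/5 of 747311 = 448386.60, rounded up to 448387; 448,387 required, 448,223 in favor — not approved.
Class IV: a majority of 880725 is 440363; 440,363 required, 440,503 in favor — approved.

Not approved — the Class III shares did not give the required vote.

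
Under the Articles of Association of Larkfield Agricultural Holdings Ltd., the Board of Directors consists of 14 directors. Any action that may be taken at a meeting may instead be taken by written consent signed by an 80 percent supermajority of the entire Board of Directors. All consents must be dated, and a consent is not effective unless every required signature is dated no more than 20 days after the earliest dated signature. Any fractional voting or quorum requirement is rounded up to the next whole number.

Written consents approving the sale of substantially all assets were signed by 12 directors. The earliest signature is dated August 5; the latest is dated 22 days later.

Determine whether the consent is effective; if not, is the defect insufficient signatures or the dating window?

Signatures required: an 80 percent supermajority of 14 — 4/5 of 14 = 11.20, rounded up to 12, so 12 needed; 12 signed. Sufficient.
Dating window: the latest signature is 22 days after the earliest; the limit is 20 days. Outside the window.

Not effective — dating-window requirement not satisfied.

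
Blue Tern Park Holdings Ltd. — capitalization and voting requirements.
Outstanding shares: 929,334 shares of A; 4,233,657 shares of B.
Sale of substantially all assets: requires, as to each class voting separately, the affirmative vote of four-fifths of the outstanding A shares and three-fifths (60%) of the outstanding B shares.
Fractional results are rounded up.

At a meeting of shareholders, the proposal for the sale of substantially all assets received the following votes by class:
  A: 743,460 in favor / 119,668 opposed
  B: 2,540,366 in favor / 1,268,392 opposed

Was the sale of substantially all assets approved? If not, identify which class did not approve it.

Not approved — the A shares did not give the required vote.

A: 4/5 of 929334 = 743467.20, rounded up to 743468; 743,468 required, 743,460 in favor — not approved.
B: 3/5 of 4233657 = 2540194.20, rounded up to 2540195; 2,540,195 required, 2,540,366 in favor — approved.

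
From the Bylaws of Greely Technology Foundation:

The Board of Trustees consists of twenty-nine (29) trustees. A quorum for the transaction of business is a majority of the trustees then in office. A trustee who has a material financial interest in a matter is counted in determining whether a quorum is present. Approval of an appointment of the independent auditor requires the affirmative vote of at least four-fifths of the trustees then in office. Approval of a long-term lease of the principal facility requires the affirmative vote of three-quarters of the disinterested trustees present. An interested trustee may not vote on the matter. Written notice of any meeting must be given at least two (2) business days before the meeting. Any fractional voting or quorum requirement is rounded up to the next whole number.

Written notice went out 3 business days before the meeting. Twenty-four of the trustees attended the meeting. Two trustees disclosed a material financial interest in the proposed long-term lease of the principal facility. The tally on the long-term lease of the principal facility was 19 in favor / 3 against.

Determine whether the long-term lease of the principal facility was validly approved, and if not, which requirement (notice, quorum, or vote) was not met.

Valid — all requirements satisfied.

Notice: 3 business days given; 2 required (3 ≥ 2). Satisfied.
Quorum: 24 present (interested trustees count toward quorum); quorum is 15. Satisfied.
Vote: the long-term lease of the principal facility requires three-fourths of the disinterested trustees present (24 − 2 = 22). 3/4 of 22 = 16.50, rounded up to 17, so 17 affirmative votes are needed; 19 voted in favor. Satisfied.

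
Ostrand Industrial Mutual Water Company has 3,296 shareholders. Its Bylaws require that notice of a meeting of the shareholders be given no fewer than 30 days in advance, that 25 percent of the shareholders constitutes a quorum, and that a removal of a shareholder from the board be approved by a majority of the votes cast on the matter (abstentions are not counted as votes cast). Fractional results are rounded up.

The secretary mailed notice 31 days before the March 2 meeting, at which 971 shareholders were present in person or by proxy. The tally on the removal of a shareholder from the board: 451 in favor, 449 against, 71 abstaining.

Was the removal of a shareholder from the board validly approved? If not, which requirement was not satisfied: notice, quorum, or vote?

Notice: 31 days given; 30 required. Satisfied.
Quorum: 25% of 3,296 = 824; 971 present. Satisfied.
Vote: requires a majority of the votes cast (971 − 71 abstaining = 900); a majority of 900 is 451, so 451 needed; 451 in favor. Satisfied.

Valid — all requirements satisfied.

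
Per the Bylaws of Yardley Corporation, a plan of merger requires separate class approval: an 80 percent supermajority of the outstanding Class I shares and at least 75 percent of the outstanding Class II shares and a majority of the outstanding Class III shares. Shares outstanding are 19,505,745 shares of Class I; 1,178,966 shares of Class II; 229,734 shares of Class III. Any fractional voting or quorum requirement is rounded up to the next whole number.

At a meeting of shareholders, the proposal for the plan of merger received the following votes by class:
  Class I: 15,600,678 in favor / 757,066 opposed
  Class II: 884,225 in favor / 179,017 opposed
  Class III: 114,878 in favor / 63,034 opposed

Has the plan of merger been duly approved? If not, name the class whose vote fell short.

Not approved — the Class I shares did not give the required vote.

Class I: 4/5 of 19505745 = 15604596; 15,604,596 required, 15,600,678 in favor — not approved.
Class II: 3/4 of 1178966 = 884224.50, rounded up to 884225; 884,225 required, 884,225 in favor — approved.
Class III: a majority of 229734 is 114868; 114,868 required, 114,878 in favor — approved.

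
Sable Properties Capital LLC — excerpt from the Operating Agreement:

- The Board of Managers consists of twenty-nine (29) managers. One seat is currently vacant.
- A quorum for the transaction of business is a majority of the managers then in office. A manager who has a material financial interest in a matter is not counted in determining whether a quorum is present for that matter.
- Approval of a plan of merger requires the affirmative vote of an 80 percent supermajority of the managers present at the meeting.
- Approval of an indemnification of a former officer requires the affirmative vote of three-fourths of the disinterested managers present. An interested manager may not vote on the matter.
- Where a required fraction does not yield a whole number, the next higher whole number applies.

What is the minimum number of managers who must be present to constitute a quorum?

A majority of 28 is 15.

15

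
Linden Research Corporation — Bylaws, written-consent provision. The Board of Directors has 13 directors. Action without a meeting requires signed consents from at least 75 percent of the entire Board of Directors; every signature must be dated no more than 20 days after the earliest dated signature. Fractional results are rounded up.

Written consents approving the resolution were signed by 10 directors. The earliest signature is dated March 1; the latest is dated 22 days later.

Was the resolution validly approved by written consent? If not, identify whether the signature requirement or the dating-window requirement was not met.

Signatures required: at least 75 percent of 13 — 3/4 of 13 = 9.75, rounded up to 10, so 10 needed; 10 signed. Sufficient.
Dating window: the latest signature is 22 days after the earliest; the limit is 20 days. Outside the window.

Not effective — dating-window requirement not satisfied.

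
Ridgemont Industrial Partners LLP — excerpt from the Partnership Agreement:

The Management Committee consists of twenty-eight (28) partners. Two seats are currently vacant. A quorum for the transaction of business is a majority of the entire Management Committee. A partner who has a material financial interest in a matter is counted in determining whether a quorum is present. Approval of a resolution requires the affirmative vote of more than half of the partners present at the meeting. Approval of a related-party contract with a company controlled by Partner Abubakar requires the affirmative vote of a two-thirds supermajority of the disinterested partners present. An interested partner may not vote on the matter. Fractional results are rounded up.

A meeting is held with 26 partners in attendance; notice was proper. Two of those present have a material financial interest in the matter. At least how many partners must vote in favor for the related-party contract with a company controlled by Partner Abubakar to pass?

The related-party contract with a company controlled by Partner Abubakar requires two-thirds of the disinterested partners present (26 − 2 = 24).
2/3 of 24 = 16.

16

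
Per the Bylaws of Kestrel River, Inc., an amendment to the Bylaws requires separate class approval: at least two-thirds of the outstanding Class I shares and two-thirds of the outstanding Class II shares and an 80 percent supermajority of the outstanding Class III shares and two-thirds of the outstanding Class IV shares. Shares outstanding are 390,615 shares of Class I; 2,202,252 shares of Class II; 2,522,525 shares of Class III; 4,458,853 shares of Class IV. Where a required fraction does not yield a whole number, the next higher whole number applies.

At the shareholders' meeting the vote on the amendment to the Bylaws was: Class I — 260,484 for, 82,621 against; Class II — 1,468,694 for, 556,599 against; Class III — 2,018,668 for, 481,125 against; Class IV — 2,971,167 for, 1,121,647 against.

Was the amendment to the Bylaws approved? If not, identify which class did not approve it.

Not approved — the Class IV shares did not give the required vote.

Class I: 2/3 of 390615 = 260410; 260,410 required, 260,484 in favor — approved.
Class II: 2/3 of 2202252 = 1468168; 1,468,168 required, 1,468,694 in favor — approved.
Class III: 4/5 of 2522525 = 2018020; 2,018,020 required, 2,018,668 in favor — approved.
Class IV: 2/3 of 4458853 = 2972568.67, rounded up to 2972569; 2,972,569 required, 2,971,167 in favor — not approved.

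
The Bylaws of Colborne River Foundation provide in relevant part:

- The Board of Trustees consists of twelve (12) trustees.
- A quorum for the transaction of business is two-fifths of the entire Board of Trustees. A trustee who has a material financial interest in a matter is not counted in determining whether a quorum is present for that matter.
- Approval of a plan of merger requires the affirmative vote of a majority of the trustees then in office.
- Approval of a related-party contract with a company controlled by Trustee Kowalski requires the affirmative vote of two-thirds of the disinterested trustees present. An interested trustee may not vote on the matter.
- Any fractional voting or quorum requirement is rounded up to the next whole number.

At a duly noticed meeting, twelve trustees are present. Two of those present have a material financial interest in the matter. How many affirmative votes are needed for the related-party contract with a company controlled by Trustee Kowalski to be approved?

7

The related-party contract with a company controlled by Trustee Kowalski requires two-thirds of the disinterested trustees present (12 − 2 = 10).
2/3 of 10 = 6.67, rounded up to 7.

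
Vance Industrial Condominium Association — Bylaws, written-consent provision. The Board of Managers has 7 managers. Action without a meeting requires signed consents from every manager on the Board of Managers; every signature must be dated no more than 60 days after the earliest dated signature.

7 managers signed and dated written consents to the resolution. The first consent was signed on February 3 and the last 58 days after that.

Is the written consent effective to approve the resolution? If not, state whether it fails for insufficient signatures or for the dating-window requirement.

Signatures required: every one of 7 — unanimous means all 7, so 7 needed; 7 signed. Sufficient.
Dating window: the latest signature is 58 days after the earliest; the limit is 60 days. Within the window.

Effective — both the signature and dating-window requirements are satisfied.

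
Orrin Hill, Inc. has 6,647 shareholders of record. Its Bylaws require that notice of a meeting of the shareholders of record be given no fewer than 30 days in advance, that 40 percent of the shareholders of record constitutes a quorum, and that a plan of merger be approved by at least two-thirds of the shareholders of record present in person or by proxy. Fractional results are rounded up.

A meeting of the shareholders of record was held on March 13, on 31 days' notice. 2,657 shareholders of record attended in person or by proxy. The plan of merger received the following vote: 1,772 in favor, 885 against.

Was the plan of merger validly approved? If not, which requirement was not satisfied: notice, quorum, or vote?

Notice: 31 days given; 30 required. Satisfied.
Quorum: 40% of 6,647 = 2,658.80, rounded up to 2,659; 2,657 present. Not satisfied.
Vote: requires two-thirds of those present (2,657); 2/3 of 2657 = 1771.33, rounded up to 1772, so 1,772 needed; 1,772 in favor. Satisfied.

Invalid — quorum requirement not satisfied.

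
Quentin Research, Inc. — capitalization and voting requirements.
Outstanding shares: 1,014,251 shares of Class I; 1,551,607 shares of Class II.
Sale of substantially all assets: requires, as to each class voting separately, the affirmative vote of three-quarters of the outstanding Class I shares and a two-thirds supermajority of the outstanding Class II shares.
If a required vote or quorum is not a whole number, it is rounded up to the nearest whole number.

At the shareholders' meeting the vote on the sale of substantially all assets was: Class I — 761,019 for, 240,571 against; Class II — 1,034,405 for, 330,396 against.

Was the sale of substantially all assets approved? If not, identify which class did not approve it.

Class I: 3/4 of 1014251 = 760688.25, rounded up to 760689; 760,689 required, 761,019 in favor — approved.
Class II: 2/3 of 1551607 = 1034404.67, rounded up to 1034405; 1,034,405 required, 1,034,405 in favor — approved.

Approved — every class gave the required vote.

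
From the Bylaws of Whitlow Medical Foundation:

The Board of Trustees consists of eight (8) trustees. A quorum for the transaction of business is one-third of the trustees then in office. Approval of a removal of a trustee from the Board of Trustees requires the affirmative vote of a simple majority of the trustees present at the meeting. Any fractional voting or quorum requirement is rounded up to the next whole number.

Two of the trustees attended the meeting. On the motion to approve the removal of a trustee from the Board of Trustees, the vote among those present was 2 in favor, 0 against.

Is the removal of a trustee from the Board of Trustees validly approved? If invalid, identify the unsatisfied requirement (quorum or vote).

Quorum: 2 present; quorum is 3. Not satisfied.
Vote: the removal of a trustee from the Board of Trustees requires a majority of the trustees present (2). A majority of 2 is 2, so 2 affirmative votes are needed; 2 voted in favor. Satisfied. (Moot — without a quorum no business can be validly transacted.)

Invalid — quorum requirement not satisfied.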